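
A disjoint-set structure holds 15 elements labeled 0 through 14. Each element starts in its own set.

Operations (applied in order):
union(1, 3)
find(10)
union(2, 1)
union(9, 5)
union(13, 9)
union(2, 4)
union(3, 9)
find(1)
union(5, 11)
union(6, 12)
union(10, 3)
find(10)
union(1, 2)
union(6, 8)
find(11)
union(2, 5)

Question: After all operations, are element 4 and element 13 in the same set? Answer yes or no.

Step 1: union(1, 3) -> merged; set of 1 now {1, 3}
Step 2: find(10) -> no change; set of 10 is {10}
Step 3: union(2, 1) -> merged; set of 2 now {1, 2, 3}
Step 4: union(9, 5) -> merged; set of 9 now {5, 9}
Step 5: union(13, 9) -> merged; set of 13 now {5, 9, 13}
Step 6: union(2, 4) -> merged; set of 2 now {1, 2, 3, 4}
Step 7: union(3, 9) -> merged; set of 3 now {1, 2, 3, 4, 5, 9, 13}
Step 8: find(1) -> no change; set of 1 is {1, 2, 3, 4, 5, 9, 13}
Step 9: union(5, 11) -> merged; set of 5 now {1, 2, 3, 4, 5, 9, 11, 13}
Step 10: union(6, 12) -> merged; set of 6 now {6, 12}
Step 11: union(10, 3) -> merged; set of 10 now {1, 2, 3, 4, 5, 9, 10, 11, 13}
Step 12: find(10) -> no change; set of 10 is {1, 2, 3, 4, 5, 9, 10, 11, 13}
Step 13: union(1, 2) -> already same set; set of 1 now {1, 2, 3, 4, 5, 9, 10, 11, 13}
Step 14: union(6, 8) -> merged; set of 6 now {6, 8, 12}
Step 15: find(11) -> no change; set of 11 is {1, 2, 3, 4, 5, 9, 10, 11, 13}
Step 16: union(2, 5) -> already same set; set of 2 now {1, 2, 3, 4, 5, 9, 10, 11, 13}
Set of 4: {1, 2, 3, 4, 5, 9, 10, 11, 13}; 13 is a member.

Answer: yes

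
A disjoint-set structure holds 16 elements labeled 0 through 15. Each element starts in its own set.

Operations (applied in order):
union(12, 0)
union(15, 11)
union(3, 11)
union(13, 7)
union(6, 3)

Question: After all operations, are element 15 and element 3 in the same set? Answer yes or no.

Answer: yes

Derivation:
Step 1: union(12, 0) -> merged; set of 12 now {0, 12}
Step 2: union(15, 11) -> merged; set of 15 now {11, 15}
Step 3: union(3, 11) -> merged; set of 3 now {3, 11, 15}
Step 4: union(13, 7) -> merged; set of 13 now {7, 13}
Step 5: union(6, 3) -> merged; set of 6 now {3, 6, 11, 15}
Set of 15: {3, 6, 11, 15}; 3 is a member.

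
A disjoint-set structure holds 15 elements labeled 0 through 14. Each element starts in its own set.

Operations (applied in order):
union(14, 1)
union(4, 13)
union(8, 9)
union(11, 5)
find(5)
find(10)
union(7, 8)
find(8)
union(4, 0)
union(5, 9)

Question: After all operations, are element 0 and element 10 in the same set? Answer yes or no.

Answer: no

Derivation:
Step 1: union(14, 1) -> merged; set of 14 now {1, 14}
Step 2: union(4, 13) -> merged; set of 4 now {4, 13}
Step 3: union(8, 9) -> merged; set of 8 now {8, 9}
Step 4: union(11, 5) -> merged; set of 11 now {5, 11}
Step 5: find(5) -> no change; set of 5 is {5, 11}
Step 6: find(10) -> no change; set of 10 is {10}
Step 7: union(7, 8) -> merged; set of 7 now {7, 8, 9}
Step 8: find(8) -> no change; set of 8 is {7, 8, 9}
Step 9: union(4, 0) -> merged; set of 4 now {0, 4, 13}
Step 10: union(5, 9) -> merged; set of 5 now {5, 7, 8, 9, 11}
Set of 0: {0, 4, 13}; 10 is not a member.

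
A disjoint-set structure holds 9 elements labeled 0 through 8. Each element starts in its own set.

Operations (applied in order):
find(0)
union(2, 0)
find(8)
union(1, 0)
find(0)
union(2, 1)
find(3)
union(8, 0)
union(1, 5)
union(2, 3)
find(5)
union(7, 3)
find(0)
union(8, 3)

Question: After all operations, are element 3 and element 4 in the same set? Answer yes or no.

Step 1: find(0) -> no change; set of 0 is {0}
Step 2: union(2, 0) -> merged; set of 2 now {0, 2}
Step 3: find(8) -> no change; set of 8 is {8}
Step 4: union(1, 0) -> merged; set of 1 now {0, 1, 2}
Step 5: find(0) -> no change; set of 0 is {0, 1, 2}
Step 6: union(2, 1) -> already same set; set of 2 now {0, 1, 2}
Step 7: find(3) -> no change; set of 3 is {3}
Step 8: union(8, 0) -> merged; set of 8 now {0, 1, 2, 8}
Step 9: union(1, 5) -> merged; set of 1 now {0, 1, 2, 5, 8}
Step 10: union(2, 3) -> merged; set of 2 now {0, 1, 2, 3, 5, 8}
Step 11: find(5) -> no change; set of 5 is {0, 1, 2, 3, 5, 8}
Step 12: union(7, 3) -> merged; set of 7 now {0, 1, 2, 3, 5, 7, 8}
Step 13: find(0) -> no change; set of 0 is {0, 1, 2, 3, 5, 7, 8}
Step 14: union(8, 3) -> already same set; set of 8 now {0, 1, 2, 3, 5, 7, 8}
Set of 3: {0, 1, 2, 3, 5, 7, 8}; 4 is not a member.

Answer: no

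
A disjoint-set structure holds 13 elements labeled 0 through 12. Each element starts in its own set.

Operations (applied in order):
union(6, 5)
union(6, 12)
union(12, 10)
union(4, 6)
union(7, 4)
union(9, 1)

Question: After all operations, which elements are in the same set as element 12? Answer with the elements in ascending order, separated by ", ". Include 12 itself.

Answer: 4, 5, 6, 7, 10, 12

Derivation:
Step 1: union(6, 5) -> merged; set of 6 now {5, 6}
Step 2: union(6, 12) -> merged; set of 6 now {5, 6, 12}
Step 3: union(12, 10) -> merged; set of 12 now {5, 6, 10, 12}
Step 4: union(4, 6) -> merged; set of 4 now {4, 5, 6, 10, 12}
Step 5: union(7, 4) -> merged; set of 7 now {4, 5, 6, 7, 10, 12}
Step 6: union(9, 1) -> merged; set of 9 now {1, 9}
Component of 12: {4, 5, 6, 7, 10, 12}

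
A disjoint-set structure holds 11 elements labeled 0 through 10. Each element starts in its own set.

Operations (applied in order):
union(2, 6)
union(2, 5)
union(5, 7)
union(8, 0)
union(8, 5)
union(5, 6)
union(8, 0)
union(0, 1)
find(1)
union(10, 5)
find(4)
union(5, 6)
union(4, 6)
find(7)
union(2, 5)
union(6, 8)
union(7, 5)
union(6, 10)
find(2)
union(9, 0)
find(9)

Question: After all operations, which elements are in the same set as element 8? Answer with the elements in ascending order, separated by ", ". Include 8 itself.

Answer: 0, 1, 2, 4, 5, 6, 7, 8, 9, 10

Derivation:
Step 1: union(2, 6) -> merged; set of 2 now {2, 6}
Step 2: union(2, 5) -> merged; set of 2 now {2, 5, 6}
Step 3: union(5, 7) -> merged; set of 5 now {2, 5, 6, 7}
Step 4: union(8, 0) -> merged; set of 8 now {0, 8}
Step 5: union(8, 5) -> merged; set of 8 now {0, 2, 5, 6, 7, 8}
Step 6: union(5, 6) -> already same set; set of 5 now {0, 2, 5, 6, 7, 8}
Step 7: union(8, 0) -> already same set; set of 8 now {0, 2, 5, 6, 7, 8}
Step 8: union(0, 1) -> merged; set of 0 now {0, 1, 2, 5, 6, 7, 8}
Step 9: find(1) -> no change; set of 1 is {0, 1, 2, 5, 6, 7, 8}
Step 10: union(10, 5) -> merged; set of 10 now {0, 1, 2, 5, 6, 7, 8, 10}
Step 11: find(4) -> no change; set of 4 is {4}
Step 12: union(5, 6) -> already same set; set of 5 now {0, 1, 2, 5, 6, 7, 8, 10}
Step 13: union(4, 6) -> merged; set of 4 now {0, 1, 2, 4, 5, 6, 7, 8, 10}
Step 14: find(7) -> no change; set of 7 is {0, 1, 2, 4, 5, 6, 7, 8, 10}
Step 15: union(2, 5) -> already same set; set of 2 now {0, 1, 2, 4, 5, 6, 7, 8, 10}
Step 16: union(6, 8) -> already same set; set of 6 now {0, 1, 2, 4, 5, 6, 7, 8, 10}
Step 17: union(7, 5) -> already same set; set of 7 now {0, 1, 2, 4, 5, 6, 7, 8, 10}
Step 18: union(6, 10) -> already same set; set of 6 now {0, 1, 2, 4, 5, 6, 7, 8, 10}
Step 19: find(2) -> no change; set of 2 is {0, 1, 2, 4, 5, 6, 7, 8, 10}
Step 20: union(9, 0) -> merged; set of 9 now {0, 1, 2, 4, 5, 6, 7, 8, 9, 10}
Step 21: find(9) -> no change; set of 9 is {0, 1, 2, 4, 5, 6, 7, 8, 9, 10}
Component of 8: {0, 1, 2, 4, 5, 6, 7, 8, 9, 10}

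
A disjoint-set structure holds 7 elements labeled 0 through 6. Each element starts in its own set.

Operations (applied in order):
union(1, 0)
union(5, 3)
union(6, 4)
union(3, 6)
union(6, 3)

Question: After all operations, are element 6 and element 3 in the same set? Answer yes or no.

Step 1: union(1, 0) -> merged; set of 1 now {0, 1}
Step 2: union(5, 3) -> merged; set of 5 now {3, 5}
Step 3: union(6, 4) -> merged; set of 6 now {4, 6}
Step 4: union(3, 6) -> merged; set of 3 now {3, 4, 5, 6}
Step 5: union(6, 3) -> already same set; set of 6 now {3, 4, 5, 6}
Set of 6: {3, 4, 5, 6}; 3 is a member.

Answer: yes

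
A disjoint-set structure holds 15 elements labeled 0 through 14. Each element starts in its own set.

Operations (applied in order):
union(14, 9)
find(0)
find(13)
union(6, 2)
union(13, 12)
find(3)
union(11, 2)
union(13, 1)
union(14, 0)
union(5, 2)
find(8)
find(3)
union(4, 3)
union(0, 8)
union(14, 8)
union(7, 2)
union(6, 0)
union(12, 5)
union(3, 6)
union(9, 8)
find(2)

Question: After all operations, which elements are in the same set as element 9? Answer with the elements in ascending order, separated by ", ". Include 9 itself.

Step 1: union(14, 9) -> merged; set of 14 now {9, 14}
Step 2: find(0) -> no change; set of 0 is {0}
Step 3: find(13) -> no change; set of 13 is {13}
Step 4: union(6, 2) -> merged; set of 6 now {2, 6}
Step 5: union(13, 12) -> merged; set of 13 now {12, 13}
Step 6: find(3) -> no change; set of 3 is {3}
Step 7: union(11, 2) -> merged; set of 11 now {2, 6, 11}
Step 8: union(13, 1) -> merged; set of 13 now {1, 12, 13}
Step 9: union(14, 0) -> merged; set of 14 now {0, 9, 14}
Step 10: union(5, 2) -> merged; set of 5 now {2, 5, 6, 11}
Step 11: find(8) -> no change; set of 8 is {8}
Step 12: find(3) -> no change; set of 3 is {3}
Step 13: union(4, 3) -> merged; set of 4 now {3, 4}
Step 14: union(0, 8) -> merged; set of 0 now {0, 8, 9, 14}
Step 15: union(14, 8) -> already same set; set of 14 now {0, 8, 9, 14}
Step 16: union(7, 2) -> merged; set of 7 now {2, 5, 6, 7, 11}
Step 17: union(6, 0) -> merged; set of 6 now {0, 2, 5, 6, 7, 8, 9, 11, 14}
Step 18: union(12, 5) -> merged; set of 12 now {0, 1, 2, 5, 6, 7, 8, 9, 11, 12, 13, 14}
Step 19: union(3, 6) -> merged; set of 3 now {0, 1, 2, 3, 4, 5, 6, 7, 8, 9, 11, 12, 13, 14}
Step 20: union(9, 8) -> already same set; set of 9 now {0, 1, 2, 3, 4, 5, 6, 7, 8, 9, 11, 12, 13, 14}
Step 21: find(2) -> no change; set of 2 is {0, 1, 2, 3, 4, 5, 6, 7, 8, 9, 11, 12, 13, 14}
Component of 9: {0, 1, 2, 3, 4, 5, 6, 7, 8, 9, 11, 12, 13, 14}

Answer: 0, 1, 2, 3, 4, 5, 6, 7, 8, 9, 11, 12, 13, 14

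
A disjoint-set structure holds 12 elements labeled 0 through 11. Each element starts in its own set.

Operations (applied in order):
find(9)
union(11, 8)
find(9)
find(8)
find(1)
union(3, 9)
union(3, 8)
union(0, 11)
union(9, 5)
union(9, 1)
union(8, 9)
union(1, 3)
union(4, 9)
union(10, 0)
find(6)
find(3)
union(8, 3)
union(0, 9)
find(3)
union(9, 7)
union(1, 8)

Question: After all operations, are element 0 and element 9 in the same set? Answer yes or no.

Step 1: find(9) -> no change; set of 9 is {9}
Step 2: union(11, 8) -> merged; set of 11 now {8, 11}
Step 3: find(9) -> no change; set of 9 is {9}
Step 4: find(8) -> no change; set of 8 is {8, 11}
Step 5: find(1) -> no change; set of 1 is {1}
Step 6: union(3, 9) -> merged; set of 3 now {3, 9}
Step 7: union(3, 8) -> merged; set of 3 now {3, 8, 9, 11}
Step 8: union(0, 11) -> merged; set of 0 now {0, 3, 8, 9, 11}
Step 9: union(9, 5) -> merged; set of 9 now {0, 3, 5, 8, 9, 11}
Step 10: union(9, 1) -> merged; set of 9 now {0, 1, 3, 5, 8, 9, 11}
Step 11: union(8, 9) -> already same set; set of 8 now {0, 1, 3, 5, 8, 9, 11}
Step 12: union(1, 3) -> already same set; set of 1 now {0, 1, 3, 5, 8, 9, 11}
Step 13: union(4, 9) -> merged; set of 4 now {0, 1, 3, 4, 5, 8, 9, 11}
Step 14: union(10, 0) -> merged; set of 10 now {0, 1, 3, 4, 5, 8, 9, 10, 11}
Step 15: find(6) -> no change; set of 6 is {6}
Step 16: find(3) -> no change; set of 3 is {0, 1, 3, 4, 5, 8, 9, 10, 11}
Step 17: union(8, 3) -> already same set; set of 8 now {0, 1, 3, 4, 5, 8, 9, 10, 11}
Step 18: union(0, 9) -> already same set; set of 0 now {0, 1, 3, 4, 5, 8, 9, 10, 11}
Step 19: find(3) -> no change; set of 3 is {0, 1, 3, 4, 5, 8, 9, 10, 11}
Step 20: union(9, 7) -> merged; set of 9 now {0, 1, 3, 4, 5, 7, 8, 9, 10, 11}
Step 21: union(1, 8) -> already same set; set of 1 now {0, 1, 3, 4, 5, 7, 8, 9, 10, 11}
Set of 0: {0, 1, 3, 4, 5, 7, 8, 9, 10, 11}; 9 is a member.

Answer: yes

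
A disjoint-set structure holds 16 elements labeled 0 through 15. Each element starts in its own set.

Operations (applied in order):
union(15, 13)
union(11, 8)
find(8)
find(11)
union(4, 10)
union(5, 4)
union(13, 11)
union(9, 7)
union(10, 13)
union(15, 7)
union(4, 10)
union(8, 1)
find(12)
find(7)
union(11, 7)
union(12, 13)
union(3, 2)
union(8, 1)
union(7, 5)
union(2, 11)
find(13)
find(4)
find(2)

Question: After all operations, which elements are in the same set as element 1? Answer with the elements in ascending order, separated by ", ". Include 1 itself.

Step 1: union(15, 13) -> merged; set of 15 now {13, 15}
Step 2: union(11, 8) -> merged; set of 11 now {8, 11}
Step 3: find(8) -> no change; set of 8 is {8, 11}
Step 4: find(11) -> no change; set of 11 is {8, 11}
Step 5: union(4, 10) -> merged; set of 4 now {4, 10}
Step 6: union(5, 4) -> merged; set of 5 now {4, 5, 10}
Step 7: union(13, 11) -> merged; set of 13 now {8, 11, 13, 15}
Step 8: union(9, 7) -> merged; set of 9 now {7, 9}
Step 9: union(10, 13) -> merged; set of 10 now {4, 5, 8, 10, 11, 13, 15}
Step 10: union(15, 7) -> merged; set of 15 now {4, 5, 7, 8, 9, 10, 11, 13, 15}
Step 11: union(4, 10) -> already same set; set of 4 now {4, 5, 7, 8, 9, 10, 11, 13, 15}
Step 12: union(8, 1) -> merged; set of 8 now {1, 4, 5, 7, 8, 9, 10, 11, 13, 15}
Step 13: find(12) -> no change; set of 12 is {12}
Step 14: find(7) -> no change; set of 7 is {1, 4, 5, 7, 8, 9, 10, 11, 13, 15}
Step 15: union(11, 7) -> already same set; set of 11 now {1, 4, 5, 7, 8, 9, 10, 11, 13, 15}
Step 16: union(12, 13) -> merged; set of 12 now {1, 4, 5, 7, 8, 9, 10, 11, 12, 13, 15}
Step 17: union(3, 2) -> merged; set of 3 now {2, 3}
Step 18: union(8, 1) -> already same set; set of 8 now {1, 4, 5, 7, 8, 9, 10, 11, 12, 13, 15}
Step 19: union(7, 5) -> already same set; set of 7 now {1, 4, 5, 7, 8, 9, 10, 11, 12, 13, 15}
Step 20: union(2, 11) -> merged; set of 2 now {1, 2, 3, 4, 5, 7, 8, 9, 10, 11, 12, 13, 15}
Step 21: find(13) -> no change; set of 13 is {1, 2, 3, 4, 5, 7, 8, 9, 10, 11, 12, 13, 15}
Step 22: find(4) -> no change; set of 4 is {1, 2, 3, 4, 5, 7, 8, 9, 10, 11, 12, 13, 15}
Step 23: find(2) -> no change; set of 2 is {1, 2, 3, 4, 5, 7, 8, 9, 10, 11, 12, 13, 15}
Component of 1: {1, 2, 3, 4, 5, 7, 8, 9, 10, 11, 12, 13, 15}

Answer: 1, 2, 3, 4, 5, 7, 8, 9, 10, 11, 12, 13, 15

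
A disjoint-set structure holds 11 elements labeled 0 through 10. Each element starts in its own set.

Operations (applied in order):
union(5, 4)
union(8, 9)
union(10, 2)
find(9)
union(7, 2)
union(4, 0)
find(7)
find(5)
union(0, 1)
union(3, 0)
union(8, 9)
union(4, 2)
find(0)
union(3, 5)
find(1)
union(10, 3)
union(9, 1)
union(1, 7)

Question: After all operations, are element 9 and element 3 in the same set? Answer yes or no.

Step 1: union(5, 4) -> merged; set of 5 now {4, 5}
Step 2: union(8, 9) -> merged; set of 8 now {8, 9}
Step 3: union(10, 2) -> merged; set of 10 now {2, 10}
Step 4: find(9) -> no change; set of 9 is {8, 9}
Step 5: union(7, 2) -> merged; set of 7 now {2, 7, 10}
Step 6: union(4, 0) -> merged; set of 4 now {0, 4, 5}
Step 7: find(7) -> no change; set of 7 is {2, 7, 10}
Step 8: find(5) -> no change; set of 5 is {0, 4, 5}
Step 9: union(0, 1) -> merged; set of 0 now {0, 1, 4, 5}
Step 10: union(3, 0) -> merged; set of 3 now {0, 1, 3, 4, 5}
Step 11: union(8, 9) -> already same set; set of 8 now {8, 9}
Step 12: union(4, 2) -> merged; set of 4 now {0, 1, 2, 3, 4, 5, 7, 10}
Step 13: find(0) -> no change; set of 0 is {0, 1, 2, 3, 4, 5, 7, 10}
Step 14: union(3, 5) -> already same set; set of 3 now {0, 1, 2, 3, 4, 5, 7, 10}
Step 15: find(1) -> no change; set of 1 is {0, 1, 2, 3, 4, 5, 7, 10}
Step 16: union(10, 3) -> already same set; set of 10 now {0, 1, 2, 3, 4, 5, 7, 10}
Step 17: union(9, 1) -> merged; set of 9 now {0, 1, 2, 3, 4, 5, 7, 8, 9, 10}
Step 18: union(1, 7) -> already same set; set of 1 now {0, 1, 2, 3, 4, 5, 7, 8, 9, 10}
Set of 9: {0, 1, 2, 3, 4, 5, 7, 8, 9, 10}; 3 is a member.

Answer: yes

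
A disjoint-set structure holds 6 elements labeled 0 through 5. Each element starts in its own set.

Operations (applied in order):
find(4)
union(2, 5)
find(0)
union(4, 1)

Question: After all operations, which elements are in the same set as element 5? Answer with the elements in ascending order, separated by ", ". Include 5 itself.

Step 1: find(4) -> no change; set of 4 is {4}
Step 2: union(2, 5) -> merged; set of 2 now {2, 5}
Step 3: find(0) -> no change; set of 0 is {0}
Step 4: union(4, 1) -> merged; set of 4 now {1, 4}
Component of 5: {2, 5}

Answer: 2, 5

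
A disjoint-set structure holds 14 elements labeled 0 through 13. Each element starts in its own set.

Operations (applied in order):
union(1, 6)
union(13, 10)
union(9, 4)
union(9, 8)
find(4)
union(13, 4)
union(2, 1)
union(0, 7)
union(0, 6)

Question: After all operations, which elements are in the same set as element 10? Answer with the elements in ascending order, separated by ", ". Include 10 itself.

Answer: 4, 8, 9, 10, 13

Derivation:
Step 1: union(1, 6) -> merged; set of 1 now {1, 6}
Step 2: union(13, 10) -> merged; set of 13 now {10, 13}
Step 3: union(9, 4) -> merged; set of 9 now {4, 9}
Step 4: union(9, 8) -> merged; set of 9 now {4, 8, 9}
Step 5: find(4) -> no change; set of 4 is {4, 8, 9}
Step 6: union(13, 4) -> merged; set of 13 now {4, 8, 9, 10, 13}
Step 7: union(2, 1) -> merged; set of 2 now {1, 2, 6}
Step 8: union(0, 7) -> merged; set of 0 now {0, 7}
Step 9: union(0, 6) -> merged; set of 0 now {0, 1, 2, 6, 7}
Component of 10: {4, 8, 9, 10, 13}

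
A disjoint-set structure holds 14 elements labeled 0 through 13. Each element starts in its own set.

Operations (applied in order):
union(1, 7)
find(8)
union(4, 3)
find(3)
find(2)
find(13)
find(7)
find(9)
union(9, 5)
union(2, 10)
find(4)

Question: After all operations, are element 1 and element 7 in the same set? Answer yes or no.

Step 1: union(1, 7) -> merged; set of 1 now {1, 7}
Step 2: find(8) -> no change; set of 8 is {8}
Step 3: union(4, 3) -> merged; set of 4 now {3, 4}
Step 4: find(3) -> no change; set of 3 is {3, 4}
Step 5: find(2) -> no change; set of 2 is {2}
Step 6: find(13) -> no change; set of 13 is {13}
Step 7: find(7) -> no change; set of 7 is {1, 7}
Step 8: find(9) -> no change; set of 9 is {9}
Step 9: union(9, 5) -> merged; set of 9 now {5, 9}
Step 10: union(2, 10) -> merged; set of 2 now {2, 10}
Step 11: find(4) -> no change; set of 4 is {3, 4}
Set of 1: {1, 7}; 7 is a member.

Answer: yes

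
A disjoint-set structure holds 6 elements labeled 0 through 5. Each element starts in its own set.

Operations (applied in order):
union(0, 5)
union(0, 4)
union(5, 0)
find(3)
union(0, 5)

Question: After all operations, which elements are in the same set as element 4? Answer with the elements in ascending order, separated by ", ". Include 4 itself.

Step 1: union(0, 5) -> merged; set of 0 now {0, 5}
Step 2: union(0, 4) -> merged; set of 0 now {0, 4, 5}
Step 3: union(5, 0) -> already same set; set of 5 now {0, 4, 5}
Step 4: find(3) -> no change; set of 3 is {3}
Step 5: union(0, 5) -> already same set; set of 0 now {0, 4, 5}
Component of 4: {0, 4, 5}

Answer: 0, 4, 5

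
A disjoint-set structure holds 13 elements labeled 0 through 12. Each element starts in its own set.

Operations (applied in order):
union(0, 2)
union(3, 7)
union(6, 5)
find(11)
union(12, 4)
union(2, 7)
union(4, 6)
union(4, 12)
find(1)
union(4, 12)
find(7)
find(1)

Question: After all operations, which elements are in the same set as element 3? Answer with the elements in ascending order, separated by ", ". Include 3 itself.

Answer: 0, 2, 3, 7

Derivation:
Step 1: union(0, 2) -> merged; set of 0 now {0, 2}
Step 2: union(3, 7) -> merged; set of 3 now {3, 7}
Step 3: union(6, 5) -> merged; set of 6 now {5, 6}
Step 4: find(11) -> no change; set of 11 is {11}
Step 5: union(12, 4) -> merged; set of 12 now {4, 12}
Step 6: union(2, 7) -> merged; set of 2 now {0, 2, 3, 7}
Step 7: union(4, 6) -> merged; set of 4 now {4, 5, 6, 12}
Step 8: union(4, 12) -> already same set; set of 4 now {4, 5, 6, 12}
Step 9: find(1) -> no change; set of 1 is {1}
Step 10: union(4, 12) -> already same set; set of 4 now {4, 5, 6, 12}
Step 11: find(7) -> no change; set of 7 is {0, 2, 3, 7}
Step 12: find(1) -> no change; set of 1 is {1}
Component of 3: {0, 2, 3, 7}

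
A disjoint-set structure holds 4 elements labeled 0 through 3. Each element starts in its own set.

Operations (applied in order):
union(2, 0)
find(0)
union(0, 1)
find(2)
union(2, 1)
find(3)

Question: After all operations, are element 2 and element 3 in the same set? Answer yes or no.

Step 1: union(2, 0) -> merged; set of 2 now {0, 2}
Step 2: find(0) -> no change; set of 0 is {0, 2}
Step 3: union(0, 1) -> merged; set of 0 now {0, 1, 2}
Step 4: find(2) -> no change; set of 2 is {0, 1, 2}
Step 5: union(2, 1) -> already same set; set of 2 now {0, 1, 2}
Step 6: find(3) -> no change; set of 3 is {3}
Set of 2: {0, 1, 2}; 3 is not a member.

Answer: no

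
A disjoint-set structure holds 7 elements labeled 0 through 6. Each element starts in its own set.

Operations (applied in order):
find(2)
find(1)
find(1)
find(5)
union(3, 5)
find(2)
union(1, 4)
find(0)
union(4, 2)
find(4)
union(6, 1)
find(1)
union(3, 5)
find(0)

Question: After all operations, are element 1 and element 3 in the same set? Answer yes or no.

Step 1: find(2) -> no change; set of 2 is {2}
Step 2: find(1) -> no change; set of 1 is {1}
Step 3: find(1) -> no change; set of 1 is {1}
Step 4: find(5) -> no change; set of 5 is {5}
Step 5: union(3, 5) -> merged; set of 3 now {3, 5}
Step 6: find(2) -> no change; set of 2 is {2}
Step 7: union(1, 4) -> merged; set of 1 now {1, 4}
Step 8: find(0) -> no change; set of 0 is {0}
Step 9: union(4, 2) -> merged; set of 4 now {1, 2, 4}
Step 10: find(4) -> no change; set of 4 is {1, 2, 4}
Step 11: union(6, 1) -> merged; set of 6 now {1, 2, 4, 6}
Step 12: find(1) -> no change; set of 1 is {1, 2, 4, 6}
Step 13: union(3, 5) -> already same set; set of 3 now {3, 5}
Step 14: find(0) -> no change; set of 0 is {0}
Set of 1: {1, 2, 4, 6}; 3 is not a member.

Answer: no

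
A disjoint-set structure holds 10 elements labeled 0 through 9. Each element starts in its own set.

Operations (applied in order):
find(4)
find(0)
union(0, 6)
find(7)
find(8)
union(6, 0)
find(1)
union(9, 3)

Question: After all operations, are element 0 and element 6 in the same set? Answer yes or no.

Answer: yes

Derivation:
Step 1: find(4) -> no change; set of 4 is {4}
Step 2: find(0) -> no change; set of 0 is {0}
Step 3: union(0, 6) -> merged; set of 0 now {0, 6}
Step 4: find(7) -> no change; set of 7 is {7}
Step 5: find(8) -> no change; set of 8 is {8}
Step 6: union(6, 0) -> already same set; set of 6 now {0, 6}
Step 7: find(1) -> no change; set of 1 is {1}
Step 8: union(9, 3) -> merged; set of 9 now {3, 9}
Set of 0: {0, 6}; 6 is a member.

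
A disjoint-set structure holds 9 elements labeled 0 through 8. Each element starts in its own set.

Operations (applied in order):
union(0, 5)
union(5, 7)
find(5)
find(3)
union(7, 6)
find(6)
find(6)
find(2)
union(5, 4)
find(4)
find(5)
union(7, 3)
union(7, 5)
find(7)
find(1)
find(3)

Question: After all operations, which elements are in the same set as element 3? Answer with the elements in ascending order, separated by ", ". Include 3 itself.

Answer: 0, 3, 4, 5, 6, 7

Derivation:
Step 1: union(0, 5) -> merged; set of 0 now {0, 5}
Step 2: union(5, 7) -> merged; set of 5 now {0, 5, 7}
Step 3: find(5) -> no change; set of 5 is {0, 5, 7}
Step 4: find(3) -> no change; set of 3 is {3}
Step 5: union(7, 6) -> merged; set of 7 now {0, 5, 6, 7}
Step 6: find(6) -> no change; set of 6 is {0, 5, 6, 7}
Step 7: find(6) -> no change; set of 6 is {0, 5, 6, 7}
Step 8: find(2) -> no change; set of 2 is {2}
Step 9: union(5, 4) -> merged; set of 5 now {0, 4, 5, 6, 7}
Step 10: find(4) -> no change; set of 4 is {0, 4, 5, 6, 7}
Step 11: find(5) -> no change; set of 5 is {0, 4, 5, 6, 7}
Step 12: union(7, 3) -> merged; set of 7 now {0, 3, 4, 5, 6, 7}
Step 13: union(7, 5) -> already same set; set of 7 now {0, 3, 4, 5, 6, 7}
Step 14: find(7) -> no change; set of 7 is {0, 3, 4, 5, 6, 7}
Step 15: find(1) -> no change; set of 1 is {1}
Step 16: find(3) -> no change; set of 3 is {0, 3, 4, 5, 6, 7}
Component of 3: {0, 3, 4, 5, 6, 7}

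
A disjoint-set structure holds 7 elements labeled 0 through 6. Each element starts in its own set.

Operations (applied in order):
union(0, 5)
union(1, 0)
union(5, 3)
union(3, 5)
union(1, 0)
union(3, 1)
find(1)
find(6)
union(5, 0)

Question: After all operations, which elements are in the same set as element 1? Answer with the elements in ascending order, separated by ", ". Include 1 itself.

Step 1: union(0, 5) -> merged; set of 0 now {0, 5}
Step 2: union(1, 0) -> merged; set of 1 now {0, 1, 5}
Step 3: union(5, 3) -> merged; set of 5 now {0, 1, 3, 5}
Step 4: union(3, 5) -> already same set; set of 3 now {0, 1, 3, 5}
Step 5: union(1, 0) -> already same set; set of 1 now {0, 1, 3, 5}
Step 6: union(3, 1) -> already same set; set of 3 now {0, 1, 3, 5}
Step 7: find(1) -> no change; set of 1 is {0, 1, 3, 5}
Step 8: find(6) -> no change; set of 6 is {6}
Step 9: union(5, 0) -> already same set; set of 5 now {0, 1, 3, 5}
Component of 1: {0, 1, 3, 5}

Answer: 0, 1, 3, 5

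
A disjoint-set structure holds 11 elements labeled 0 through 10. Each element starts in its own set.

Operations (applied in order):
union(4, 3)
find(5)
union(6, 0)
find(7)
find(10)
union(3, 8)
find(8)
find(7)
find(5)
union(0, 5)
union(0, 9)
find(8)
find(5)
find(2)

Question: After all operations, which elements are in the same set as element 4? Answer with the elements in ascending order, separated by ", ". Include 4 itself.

Step 1: union(4, 3) -> merged; set of 4 now {3, 4}
Step 2: find(5) -> no change; set of 5 is {5}
Step 3: union(6, 0) -> merged; set of 6 now {0, 6}
Step 4: find(7) -> no change; set of 7 is {7}
Step 5: find(10) -> no change; set of 10 is {10}
Step 6: union(3, 8) -> merged; set of 3 now {3, 4, 8}
Step 7: find(8) -> no change; set of 8 is {3, 4, 8}
Step 8: find(7) -> no change; set of 7 is {7}
Step 9: find(5) -> no change; set of 5 is {5}
Step 10: union(0, 5) -> merged; set of 0 now {0, 5, 6}
Step 11: union(0, 9) -> merged; set of 0 now {0, 5, 6, 9}
Step 12: find(8) -> no change; set of 8 is {3, 4, 8}
Step 13: find(5) -> no change; set of 5 is {0, 5, 6, 9}
Step 14: find(2) -> no change; set of 2 is {2}
Component of 4: {3, 4, 8}

Answer: 3, 4, 8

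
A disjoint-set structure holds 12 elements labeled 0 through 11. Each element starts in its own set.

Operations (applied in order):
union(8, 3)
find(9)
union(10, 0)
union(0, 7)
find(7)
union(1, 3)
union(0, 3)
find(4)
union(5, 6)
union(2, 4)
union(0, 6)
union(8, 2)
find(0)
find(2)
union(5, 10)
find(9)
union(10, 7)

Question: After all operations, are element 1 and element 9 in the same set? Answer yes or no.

Step 1: union(8, 3) -> merged; set of 8 now {3, 8}
Step 2: find(9) -> no change; set of 9 is {9}
Step 3: union(10, 0) -> merged; set of 10 now {0, 10}
Step 4: union(0, 7) -> merged; set of 0 now {0, 7, 10}
Step 5: find(7) -> no change; set of 7 is {0, 7, 10}
Step 6: union(1, 3) -> merged; set of 1 now {1, 3, 8}
Step 7: union(0, 3) -> merged; set of 0 now {0, 1, 3, 7, 8, 10}
Step 8: find(4) -> no change; set of 4 is {4}
Step 9: union(5, 6) -> merged; set of 5 now {5, 6}
Step 10: union(2, 4) -> merged; set of 2 now {2, 4}
Step 11: union(0, 6) -> merged; set of 0 now {0, 1, 3, 5, 6, 7, 8, 10}
Step 12: union(8, 2) -> merged; set of 8 now {0, 1, 2, 3, 4, 5, 6, 7, 8, 10}
Step 13: find(0) -> no change; set of 0 is {0, 1, 2, 3, 4, 5, 6, 7, 8, 10}
Step 14: find(2) -> no change; set of 2 is {0, 1, 2, 3, 4, 5, 6, 7, 8, 10}
Step 15: union(5, 10) -> already same set; set of 5 now {0, 1, 2, 3, 4, 5, 6, 7, 8, 10}
Step 16: find(9) -> no change; set of 9 is {9}
Step 17: union(10, 7) -> already same set; set of 10 now {0, 1, 2, 3, 4, 5, 6, 7, 8, 10}
Set of 1: {0, 1, 2, 3, 4, 5, 6, 7, 8, 10}; 9 is not a member.

Answer: no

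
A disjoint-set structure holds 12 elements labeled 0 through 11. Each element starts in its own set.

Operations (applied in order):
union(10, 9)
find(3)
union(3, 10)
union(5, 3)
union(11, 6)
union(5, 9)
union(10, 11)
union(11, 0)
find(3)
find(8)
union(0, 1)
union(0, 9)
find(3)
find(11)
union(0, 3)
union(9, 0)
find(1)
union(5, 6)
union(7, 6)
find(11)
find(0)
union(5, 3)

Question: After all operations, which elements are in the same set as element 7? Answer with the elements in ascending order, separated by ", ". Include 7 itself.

Answer: 0, 1, 3, 5, 6, 7, 9, 10, 11

Derivation:
Step 1: union(10, 9) -> merged; set of 10 now {9, 10}
Step 2: find(3) -> no change; set of 3 is {3}
Step 3: union(3, 10) -> merged; set of 3 now {3, 9, 10}
Step 4: union(5, 3) -> merged; set of 5 now {3, 5, 9, 10}
Step 5: union(11, 6) -> merged; set of 11 now {6, 11}
Step 6: union(5, 9) -> already same set; set of 5 now {3, 5, 9, 10}
Step 7: union(10, 11) -> merged; set of 10 now {3, 5, 6, 9, 10, 11}
Step 8: union(11, 0) -> merged; set of 11 now {0, 3, 5, 6, 9, 10, 11}
Step 9: find(3) -> no change; set of 3 is {0, 3, 5, 6, 9, 10, 11}
Step 10: find(8) -> no change; set of 8 is {8}
Step 11: union(0, 1) -> merged; set of 0 now {0, 1, 3, 5, 6, 9, 10, 11}
Step 12: union(0, 9) -> already same set; set of 0 now {0, 1, 3, 5, 6, 9, 10, 11}
Step 13: find(3) -> no change; set of 3 is {0, 1, 3, 5, 6, 9, 10, 11}
Step 14: find(11) -> no change; set of 11 is {0, 1, 3, 5, 6, 9, 10, 11}
Step 15: union(0, 3) -> already same set; set of 0 now {0, 1, 3, 5, 6, 9, 10, 11}
Step 16: union(9, 0) -> already same set; set of 9 now {0, 1, 3, 5, 6, 9, 10, 11}
Step 17: find(1) -> no change; set of 1 is {0, 1, 3, 5, 6, 9, 10, 11}
Step 18: union(5, 6) -> already same set; set of 5 now {0, 1, 3, 5, 6, 9, 10, 11}
Step 19: union(7, 6) -> merged; set of 7 now {0, 1, 3, 5, 6, 7, 9, 10, 11}
Step 20: find(11) -> no change; set of 11 is {0, 1, 3, 5, 6, 7, 9, 10, 11}
Step 21: find(0) -> no change; set of 0 is {0, 1, 3, 5, 6, 7, 9, 10, 11}
Step 22: union(5, 3) -> already same set; set of 5 now {0, 1, 3, 5, 6, 7, 9, 10, 11}
Component of 7: {0, 1, 3, 5, 6, 7, 9, 10, 11}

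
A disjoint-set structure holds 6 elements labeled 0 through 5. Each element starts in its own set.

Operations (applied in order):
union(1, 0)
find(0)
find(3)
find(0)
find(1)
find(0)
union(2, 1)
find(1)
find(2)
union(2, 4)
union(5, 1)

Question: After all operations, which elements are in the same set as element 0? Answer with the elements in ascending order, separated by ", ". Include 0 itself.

Answer: 0, 1, 2, 4, 5

Derivation:
Step 1: union(1, 0) -> merged; set of 1 now {0, 1}
Step 2: find(0) -> no change; set of 0 is {0, 1}
Step 3: find(3) -> no change; set of 3 is {3}
Step 4: find(0) -> no change; set of 0 is {0, 1}
Step 5: find(1) -> no change; set of 1 is {0, 1}
Step 6: find(0) -> no change; set of 0 is {0, 1}
Step 7: union(2, 1) -> merged; set of 2 now {0, 1, 2}
Step 8: find(1) -> no change; set of 1 is {0, 1, 2}
Step 9: find(2) -> no change; set of 2 is {0, 1, 2}
Step 10: union(2, 4) -> merged; set of 2 now {0, 1, 2, 4}
Step 11: union(5, 1) -> merged; set of 5 now {0, 1, 2, 4, 5}
Component of 0: {0, 1, 2, 4, 5}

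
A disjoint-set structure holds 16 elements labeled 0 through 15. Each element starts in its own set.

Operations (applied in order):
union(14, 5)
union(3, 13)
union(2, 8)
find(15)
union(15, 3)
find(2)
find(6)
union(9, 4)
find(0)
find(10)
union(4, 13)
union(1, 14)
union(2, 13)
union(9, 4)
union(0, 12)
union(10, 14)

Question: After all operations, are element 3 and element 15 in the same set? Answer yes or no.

Answer: yes

Derivation:
Step 1: union(14, 5) -> merged; set of 14 now {5, 14}
Step 2: union(3, 13) -> merged; set of 3 now {3, 13}
Step 3: union(2, 8) -> merged; set of 2 now {2, 8}
Step 4: find(15) -> no change; set of 15 is {15}
Step 5: union(15, 3) -> merged; set of 15 now {3, 13, 15}
Step 6: find(2) -> no change; set of 2 is {2, 8}
Step 7: find(6) -> no change; set of 6 is {6}
Step 8: union(9, 4) -> merged; set of 9 now {4, 9}
Step 9: find(0) -> no change; set of 0 is {0}
Step 10: find(10) -> no change; set of 10 is {10}
Step 11: union(4, 13) -> merged; set of 4 now {3, 4, 9, 13, 15}
Step 12: union(1, 14) -> merged; set of 1 now {1, 5, 14}
Step 13: union(2, 13) -> merged; set of 2 now {2, 3, 4, 8, 9, 13, 15}
Step 14: union(9, 4) -> already same set; set of 9 now {2, 3, 4, 8, 9, 13, 15}
Step 15: union(0, 12) -> merged; set of 0 now {0, 12}
Step 16: union(10, 14) -> merged; set of 10 now {1, 5, 10, 14}
Set of 3: {2, 3, 4, 8, 9, 13, 15}; 15 is a member.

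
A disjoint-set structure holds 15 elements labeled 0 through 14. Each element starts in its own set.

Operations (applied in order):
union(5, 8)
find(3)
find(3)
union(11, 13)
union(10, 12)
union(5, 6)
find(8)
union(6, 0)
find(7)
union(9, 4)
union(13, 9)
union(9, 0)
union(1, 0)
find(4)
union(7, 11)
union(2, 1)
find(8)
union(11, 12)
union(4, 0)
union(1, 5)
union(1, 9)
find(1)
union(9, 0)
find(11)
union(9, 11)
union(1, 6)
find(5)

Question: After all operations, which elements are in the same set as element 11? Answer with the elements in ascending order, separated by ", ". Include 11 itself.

Step 1: union(5, 8) -> merged; set of 5 now {5, 8}
Step 2: find(3) -> no change; set of 3 is {3}
Step 3: find(3) -> no change; set of 3 is {3}
Step 4: union(11, 13) -> merged; set of 11 now {11, 13}
Step 5: union(10, 12) -> merged; set of 10 now {10, 12}
Step 6: union(5, 6) -> merged; set of 5 now {5, 6, 8}
Step 7: find(8) -> no change; set of 8 is {5, 6, 8}
Step 8: union(6, 0) -> merged; set of 6 now {0, 5, 6, 8}
Step 9: find(7) -> no change; set of 7 is {7}
Step 10: union(9, 4) -> merged; set of 9 now {4, 9}
Step 11: union(13, 9) -> merged; set of 13 now {4, 9, 11, 13}
Step 12: union(9, 0) -> merged; set of 9 now {0, 4, 5, 6, 8, 9, 11, 13}
Step 13: union(1, 0) -> merged; set of 1 now {0, 1, 4, 5, 6, 8, 9, 11, 13}
Step 14: find(4) -> no change; set of 4 is {0, 1, 4, 5, 6, 8, 9, 11, 13}
Step 15: union(7, 11) -> merged; set of 7 now {0, 1, 4, 5, 6, 7, 8, 9, 11, 13}
Step 16: union(2, 1) -> merged; set of 2 now {0, 1, 2, 4, 5, 6, 7, 8, 9, 11, 13}
Step 17: find(8) -> no change; set of 8 is {0, 1, 2, 4, 5, 6, 7, 8, 9, 11, 13}
Step 18: union(11, 12) -> merged; set of 11 now {0, 1, 2, 4, 5, 6, 7, 8, 9, 10, 11, 12, 13}
Step 19: union(4, 0) -> already same set; set of 4 now {0, 1, 2, 4, 5, 6, 7, 8, 9, 10, 11, 12, 13}
Step 20: union(1, 5) -> already same set; set of 1 now {0, 1, 2, 4, 5, 6, 7, 8, 9, 10, 11, 12, 13}
Step 21: union(1, 9) -> already same set; set of 1 now {0, 1, 2, 4, 5, 6, 7, 8, 9, 10, 11, 12, 13}
Step 22: find(1) -> no change; set of 1 is {0, 1, 2, 4, 5, 6, 7, 8, 9, 10, 11, 12, 13}
Step 23: union(9, 0) -> already same set; set of 9 now {0, 1, 2, 4, 5, 6, 7, 8, 9, 10, 11, 12, 13}
Step 24: find(11) -> no change; set of 11 is {0, 1, 2, 4, 5, 6, 7, 8, 9, 10, 11, 12, 13}
Step 25: union(9, 11) -> already same set; set of 9 now {0, 1, 2, 4, 5, 6, 7, 8, 9, 10, 11, 12, 13}
Step 26: union(1, 6) -> already same set; set of 1 now {0, 1, 2, 4, 5, 6, 7, 8, 9, 10, 11, 12, 13}
Step 27: find(5) -> no change; set of 5 is {0, 1, 2, 4, 5, 6, 7, 8, 9, 10, 11, 12, 13}
Component of 11: {0, 1, 2, 4, 5, 6, 7, 8, 9, 10, 11, 12, 13}

Answer: 0, 1, 2, 4, 5, 6, 7, 8, 9, 10, 11, 12, 13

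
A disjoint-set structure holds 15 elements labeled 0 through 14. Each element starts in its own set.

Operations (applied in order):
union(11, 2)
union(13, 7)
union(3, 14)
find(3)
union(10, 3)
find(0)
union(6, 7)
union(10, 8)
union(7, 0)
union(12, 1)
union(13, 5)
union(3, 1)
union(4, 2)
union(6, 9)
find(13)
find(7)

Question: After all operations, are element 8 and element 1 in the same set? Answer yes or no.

Step 1: union(11, 2) -> merged; set of 11 now {2, 11}
Step 2: union(13, 7) -> merged; set of 13 now {7, 13}
Step 3: union(3, 14) -> merged; set of 3 now {3, 14}
Step 4: find(3) -> no change; set of 3 is {3, 14}
Step 5: union(10, 3) -> merged; set of 10 now {3, 10, 14}
Step 6: find(0) -> no change; set of 0 is {0}
Step 7: union(6, 7) -> merged; set of 6 now {6, 7, 13}
Step 8: union(10, 8) -> merged; set of 10 now {3, 8, 10, 14}
Step 9: union(7, 0) -> merged; set of 7 now {0, 6, 7, 13}
Step 10: union(12, 1) -> merged; set of 12 now {1, 12}
Step 11: union(13, 5) -> merged; set of 13 now {0, 5, 6, 7, 13}
Step 12: union(3, 1) -> merged; set of 3 now {1, 3, 8, 10, 12, 14}
Step 13: union(4, 2) -> merged; set of 4 now {2, 4, 11}
Step 14: union(6, 9) -> merged; set of 6 now {0, 5, 6, 7, 9, 13}
Step 15: find(13) -> no change; set of 13 is {0, 5, 6, 7, 9, 13}
Step 16: find(7) -> no change; set of 7 is {0, 5, 6, 7, 9, 13}
Set of 8: {1, 3, 8, 10, 12, 14}; 1 is a member.

Answer: yes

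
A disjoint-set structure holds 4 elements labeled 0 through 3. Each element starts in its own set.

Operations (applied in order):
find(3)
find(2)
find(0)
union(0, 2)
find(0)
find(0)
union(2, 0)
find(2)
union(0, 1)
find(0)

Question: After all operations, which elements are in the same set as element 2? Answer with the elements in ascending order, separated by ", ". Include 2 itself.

Step 1: find(3) -> no change; set of 3 is {3}
Step 2: find(2) -> no change; set of 2 is {2}
Step 3: find(0) -> no change; set of 0 is {0}
Step 4: union(0, 2) -> merged; set of 0 now {0, 2}
Step 5: find(0) -> no change; set of 0 is {0, 2}
Step 6: find(0) -> no change; set of 0 is {0, 2}
Step 7: union(2, 0) -> already same set; set of 2 now {0, 2}
Step 8: find(2) -> no change; set of 2 is {0, 2}
Step 9: union(0, 1) -> merged; set of 0 now {0, 1, 2}
Step 10: find(0) -> no change; set of 0 is {0, 1, 2}
Component of 2: {0, 1, 2}

Answer: 0, 1, 2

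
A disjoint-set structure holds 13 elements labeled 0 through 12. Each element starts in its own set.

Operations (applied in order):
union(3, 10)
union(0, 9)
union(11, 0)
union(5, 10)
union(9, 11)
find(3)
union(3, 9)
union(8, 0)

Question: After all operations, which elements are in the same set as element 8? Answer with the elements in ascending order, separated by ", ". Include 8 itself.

Answer: 0, 3, 5, 8, 9, 10, 11

Derivation:
Step 1: union(3, 10) -> merged; set of 3 now {3, 10}
Step 2: union(0, 9) -> merged; set of 0 now {0, 9}
Step 3: union(11, 0) -> merged; set of 11 now {0, 9, 11}
Step 4: union(5, 10) -> merged; set of 5 now {3, 5, 10}
Step 5: union(9, 11) -> already same set; set of 9 now {0, 9, 11}
Step 6: find(3) -> no change; set of 3 is {3, 5, 10}
Step 7: union(3, 9) -> merged; set of 3 now {0, 3, 5, 9, 10, 11}
Step 8: union(8, 0) -> merged; set of 8 now {0, 3, 5, 8, 9, 10, 11}
Component of 8: {0, 3, 5, 8, 9, 10, 11}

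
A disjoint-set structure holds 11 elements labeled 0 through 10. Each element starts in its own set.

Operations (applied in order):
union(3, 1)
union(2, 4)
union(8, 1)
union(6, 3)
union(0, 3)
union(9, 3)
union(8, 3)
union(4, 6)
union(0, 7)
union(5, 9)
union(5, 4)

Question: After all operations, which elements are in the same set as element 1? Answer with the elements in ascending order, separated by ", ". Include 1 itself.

Step 1: union(3, 1) -> merged; set of 3 now {1, 3}
Step 2: union(2, 4) -> merged; set of 2 now {2, 4}
Step 3: union(8, 1) -> merged; set of 8 now {1, 3, 8}
Step 4: union(6, 3) -> merged; set of 6 now {1, 3, 6, 8}
Step 5: union(0, 3) -> merged; set of 0 now {0, 1, 3, 6, 8}
Step 6: union(9, 3) -> merged; set of 9 now {0, 1, 3, 6, 8, 9}
Step 7: union(8, 3) -> already same set; set of 8 now {0, 1, 3, 6, 8, 9}
Step 8: union(4, 6) -> merged; set of 4 now {0, 1, 2, 3, 4, 6, 8, 9}
Step 9: union(0, 7) -> merged; set of 0 now {0, 1, 2, 3, 4, 6, 7, 8, 9}
Step 10: union(5, 9) -> merged; set of 5 now {0, 1, 2, 3, 4, 5, 6, 7, 8, 9}
Step 11: union(5, 4) -> already same set; set of 5 now {0, 1, 2, 3, 4, 5, 6, 7, 8, 9}
Component of 1: {0, 1, 2, 3, 4, 5, 6, 7, 8, 9}

Answer: 0, 1, 2, 3, 4, 5, 6, 7, 8, 9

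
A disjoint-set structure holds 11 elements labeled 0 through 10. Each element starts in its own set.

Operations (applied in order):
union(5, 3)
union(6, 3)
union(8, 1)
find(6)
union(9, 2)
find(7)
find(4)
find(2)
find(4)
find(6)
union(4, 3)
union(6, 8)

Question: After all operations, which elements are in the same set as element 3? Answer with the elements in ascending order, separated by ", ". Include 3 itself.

Answer: 1, 3, 4, 5, 6, 8

Derivation:
Step 1: union(5, 3) -> merged; set of 5 now {3, 5}
Step 2: union(6, 3) -> merged; set of 6 now {3, 5, 6}
Step 3: union(8, 1) -> merged; set of 8 now {1, 8}
Step 4: find(6) -> no change; set of 6 is {3, 5, 6}
Step 5: union(9, 2) -> merged; set of 9 now {2, 9}
Step 6: find(7) -> no change; set of 7 is {7}
Step 7: find(4) -> no change; set of 4 is {4}
Step 8: find(2) -> no change; set of 2 is {2, 9}
Step 9: find(4) -> no change; set of 4 is {4}
Step 10: find(6) -> no change; set of 6 is {3, 5, 6}
Step 11: union(4, 3) -> merged; set of 4 now {3, 4, 5, 6}
Step 12: union(6, 8) -> merged; set of 6 now {1, 3, 4, 5, 6, 8}
Component of 3: {1, 3, 4, 5, 6, 8}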